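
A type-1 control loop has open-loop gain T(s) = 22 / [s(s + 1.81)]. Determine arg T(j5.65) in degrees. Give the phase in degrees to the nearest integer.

-162°

∠(j5.65 + 1.81) = arctan(5.65/1.81) = 72.24°
∠(j5.65) = 90.00°
∠T(j5.65) = − (72.24° + 90.00°) = -162.24°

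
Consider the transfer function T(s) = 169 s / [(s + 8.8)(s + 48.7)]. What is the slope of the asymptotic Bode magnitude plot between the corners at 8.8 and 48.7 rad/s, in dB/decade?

0 dB/decade

In this band the factors already past their corner are: 1 differentiator zero, pole at 8.8; net slope = 0 dB/decade.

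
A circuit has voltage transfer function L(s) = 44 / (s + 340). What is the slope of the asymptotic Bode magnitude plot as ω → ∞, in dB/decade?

-20 dB/decade

With 0 zeros and 1 pole, the high-frequency asymptotic slope is 20 × (0 − 1) = -20 dB/decade.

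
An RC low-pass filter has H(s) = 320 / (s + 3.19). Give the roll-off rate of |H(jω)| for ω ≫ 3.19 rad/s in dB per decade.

-20 dB/decade

With 0 zeros and 1 pole, the high-frequency asymptotic slope is 20 × (0 − 1) = -20 dB/decade.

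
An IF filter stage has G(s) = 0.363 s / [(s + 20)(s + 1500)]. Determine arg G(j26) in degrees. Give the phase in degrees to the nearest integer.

37°

∠(j26) = 90.00°
∠(j26 + 20) = arctan(26/20) = 52.43°
∠(j26 + 1500) = arctan(26/1500) = 0.99°
∠G(j26) = 90.00° − (52.43° + 0.99°) = 36.58°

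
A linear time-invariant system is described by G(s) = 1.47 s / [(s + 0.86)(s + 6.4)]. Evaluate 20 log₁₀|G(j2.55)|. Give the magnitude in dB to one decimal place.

|j2.55| = 2.55
|j2.55 + 0.86| = √(2.55² + 0.86²) = 2.691
|j2.55 + 6.4| = √(2.55² + 6.4²) = 6.889
|G(j2.55)| = 1.47 × 2.55 / (2.691 × 6.889) = 0.20219
20 log₁₀(0.20219) = -13.89 dB

-13.9 dB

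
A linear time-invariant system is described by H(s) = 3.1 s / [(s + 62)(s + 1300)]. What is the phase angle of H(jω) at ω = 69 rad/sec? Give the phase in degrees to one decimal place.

∠(j69) = 90.00°
∠(j69 + 62) = arctan(69/62) = 48.06°
∠(j69 + 1300) = arctan(69/1300) = 3.04°
∠H(j69) = 90.00° − (48.06° + 3.04°) = 38.90°

38.9°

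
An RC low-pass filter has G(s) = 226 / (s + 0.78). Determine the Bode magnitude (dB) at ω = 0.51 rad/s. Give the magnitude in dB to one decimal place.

|j0.51 + 0.78| = √(0.51² + 0.78²) = 0.9319
|G(j0.51)| = 226 / 0.9319 = 242.51
20 log₁₀(242.51) = 47.69 dB

47.7 dB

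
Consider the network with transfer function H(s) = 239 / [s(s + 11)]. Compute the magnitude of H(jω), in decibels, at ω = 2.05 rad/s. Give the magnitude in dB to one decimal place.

|j2.05 + 11| = √(2.05² + 11²) = 11.19
|j2.05| = 2.05
|H(j2.05)| = 239 / (11.19 × 2.05) = 10.419
20 log₁₀(10.419) = 20.36 dB

20.4 dB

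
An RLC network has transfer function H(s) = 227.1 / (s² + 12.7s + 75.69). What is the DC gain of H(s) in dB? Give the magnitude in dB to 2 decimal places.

H(0) = 227.1 / 75.69 = 3.0004
20 log₁₀(3.0004) = 9.544 dB

9.54 dB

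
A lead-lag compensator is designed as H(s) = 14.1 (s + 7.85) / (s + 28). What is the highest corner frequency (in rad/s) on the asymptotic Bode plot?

Break frequencies occur at each pole and zero magnitude: 7.85 rad/s, 28 rad/s.
The highest is 28 rad/s.

28 rad/s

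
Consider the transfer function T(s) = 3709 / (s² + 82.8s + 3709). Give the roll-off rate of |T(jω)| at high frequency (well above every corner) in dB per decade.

With 0 zeros and 2 poles, the high-frequency asymptotic slope is 20 × (0 − 2) = -40 dB/decade.

-40 dB/decade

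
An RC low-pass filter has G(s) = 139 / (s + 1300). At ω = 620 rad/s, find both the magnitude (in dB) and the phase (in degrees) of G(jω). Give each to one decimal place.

|j620 + 1300| = √(620² + 1300²) = 1440
|G(j620)| = 139 / 1440 = 0.096509
20 log₁₀(0.096509) = -20.31 dB
∠(j620 + 1300) = arctan(620/1300) = 25.50°
∠G(j620) = −25.50° = -25.50°

|G| = -20.3 dB, ∠G = -25.5°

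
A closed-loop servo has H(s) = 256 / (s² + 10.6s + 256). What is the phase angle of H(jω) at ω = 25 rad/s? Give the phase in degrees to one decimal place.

-144.3 deg

∠[(j25)² + 10.6(j25) + 256] = ∠[-369 + j265] = 144.32°
∠H(j25) = −144.32° = -144.32°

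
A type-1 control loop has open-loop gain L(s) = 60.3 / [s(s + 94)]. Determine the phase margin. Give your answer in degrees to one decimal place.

Gain crossover: |L(jω)| = 1 at ω ≈ 0.641 rad/s.
∠L(j0.641) = −90° − arctan(0.641/94) ≈ -90.39°
PM = 180° + (-90.39°) = 89.61°

89.6 deg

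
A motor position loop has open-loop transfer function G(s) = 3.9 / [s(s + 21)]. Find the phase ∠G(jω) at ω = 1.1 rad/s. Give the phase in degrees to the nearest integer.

-93°

∠(j1.1 + 21) = arctan(1.1/21) = 3.00°
∠(j1.1) = 90.00°
∠G(j1.1) = − (3.00° + 90.00°) = -93.00°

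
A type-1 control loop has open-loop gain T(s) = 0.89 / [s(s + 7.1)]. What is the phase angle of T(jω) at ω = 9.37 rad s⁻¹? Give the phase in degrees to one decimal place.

-142.8°

∠(j9.37 + 7.1) = arctan(9.37/7.1) = 52.85°
∠(j9.37) = 90.00°
∠T(j9.37) = − (52.85° + 90.00°) = -142.85°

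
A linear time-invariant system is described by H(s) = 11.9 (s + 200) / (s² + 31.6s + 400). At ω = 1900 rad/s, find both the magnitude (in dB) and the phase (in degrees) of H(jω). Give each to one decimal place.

|H| = -44.0 dB, ∠H = -95.1°

|j1900 + 200| = √(1900² + 200²) = 1910
|(j1900)² + 31.6(j1900) + 400| = |-3.6096e+06 + j60040| = 3.61e+06
|H(j1900)| = 11.9 × 1910 / 3.61e+06 = 0.0062976
20 log₁₀(0.0062976) = -44.02 dB
∠(j1900 + 200) = arctan(1900/200) = 83.99°
∠[(j1900)² + 31.6(j1900) + 400] = ∠[-3.6096e+06 + j60040] = 179.05°
∠H(j1900) = 83.99° − 179.05° = -95.06°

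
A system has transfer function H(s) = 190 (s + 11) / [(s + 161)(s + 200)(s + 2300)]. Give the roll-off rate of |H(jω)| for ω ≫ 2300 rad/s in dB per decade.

With 1 zero and 3 poles, the high-frequency asymptotic slope is 20 × (1 − 3) = -40 dB/decade.

-40 dB/decade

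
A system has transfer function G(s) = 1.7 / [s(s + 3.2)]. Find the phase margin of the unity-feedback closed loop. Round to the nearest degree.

Gain crossover: |G(jω)| = 1 at ω ≈ 0.524 rad/s.
∠G(j0.524) = −90° − arctan(0.524/3.2) ≈ -99.30°
PM = 180° + (-99.30°) = 80.70°

81°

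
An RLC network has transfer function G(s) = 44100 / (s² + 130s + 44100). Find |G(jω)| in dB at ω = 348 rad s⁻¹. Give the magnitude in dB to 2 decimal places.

-6.13 dB

|(j348)² + 130(j348) + 44100| = |-77004 + j45240| = 8.931e+04
|G(j348)| = 44100 / 8.931e+04 = 0.49379
20 log₁₀(0.49379) = -6.129 dB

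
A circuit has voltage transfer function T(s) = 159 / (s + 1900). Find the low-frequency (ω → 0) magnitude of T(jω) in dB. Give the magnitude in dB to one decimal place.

T(0) = 159 / 1900 = 0.083684
20 log₁₀(0.083684) = -21.55 dB

-21.5 dB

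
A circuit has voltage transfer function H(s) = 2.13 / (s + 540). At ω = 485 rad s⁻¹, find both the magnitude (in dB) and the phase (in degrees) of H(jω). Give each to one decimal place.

|j485 + 540| = √(485² + 540²) = 725.8
|H(j485)| = 2.13 / 725.8 = 0.0029346
20 log₁₀(0.0029346) = -50.65 dB
∠(j485 + 540) = arctan(485/540) = 41.93°
∠H(j485) = −41.93° = -41.93°

|H| = -50.6 dB, ∠H = -41.9°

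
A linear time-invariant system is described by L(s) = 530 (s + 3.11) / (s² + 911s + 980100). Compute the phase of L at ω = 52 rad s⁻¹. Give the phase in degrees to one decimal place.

83.8°

∠(j52 + 3.11) = arctan(52/3.11) = 86.58°
∠[(j52)² + 911(j52) + 980100] = ∠[9.774e+05 + j47372] = 2.77°
∠L(j52) = 86.58° − 2.77° = 83.80°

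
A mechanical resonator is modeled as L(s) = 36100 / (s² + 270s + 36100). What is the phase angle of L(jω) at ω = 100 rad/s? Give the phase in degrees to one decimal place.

-46.0°

∠[(j100)² + 270(j100) + 36100] = ∠[26100 + j27000] = 45.97°
∠L(j100) = −45.97° = -45.97°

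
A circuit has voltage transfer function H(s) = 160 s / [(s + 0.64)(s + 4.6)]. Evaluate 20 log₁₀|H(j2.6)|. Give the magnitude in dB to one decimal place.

29.4 dB

|j2.6| = 2.6
|j2.6 + 0.64| = √(2.6² + 0.64²) = 2.678
|j2.6 + 4.6| = √(2.6² + 4.6²) = 5.284
|H(j2.6)| = 160 × 2.6 / (2.678 × 5.284) = 29.403
20 log₁₀(29.403) = 29.37 dB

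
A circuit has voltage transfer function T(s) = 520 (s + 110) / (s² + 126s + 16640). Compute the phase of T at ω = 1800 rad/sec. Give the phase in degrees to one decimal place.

∠(j1800 + 110) = arctan(1800/110) = 86.50°
∠[(j1800)² + 126(j1800) + 16640] = ∠[-3.2234e+06 + j2.268e+05] = 175.98°
∠T(j1800) = 86.50° − 175.98° = -89.47°

-89.5°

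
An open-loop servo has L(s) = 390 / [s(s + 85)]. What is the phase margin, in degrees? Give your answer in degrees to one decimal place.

Gain crossover: |L(jω)| = 1 at ω ≈ 4.58 rad/s.
∠L(j4.58) = −90° − arctan(4.58/85) ≈ -93.09°
PM = 180° + (-93.09°) = 86.91°

86.9°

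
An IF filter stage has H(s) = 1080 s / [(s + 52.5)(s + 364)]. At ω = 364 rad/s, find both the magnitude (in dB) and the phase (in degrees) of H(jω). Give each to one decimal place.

|j364| = 364
|j364 + 52.5| = √(364² + 52.5²) = 367.8
|j364 + 364| = √(364² + 364²) = 514.8
|H(j364)| = 1080 × 364 / (367.8 × 514.8) = 2.0765
20 log₁₀(2.0765) = 6.35 dB
∠(j364) = 90.00°
∠(j364 + 52.5) = arctan(364/52.5) = 81.79°
∠(j364 + 364) = arctan(364/364) = 45.00°
∠H(j364) = 90.00° − (81.79° + 45.00°) = -36.79°

|H| = 6.3 dB, ∠H = -36.8°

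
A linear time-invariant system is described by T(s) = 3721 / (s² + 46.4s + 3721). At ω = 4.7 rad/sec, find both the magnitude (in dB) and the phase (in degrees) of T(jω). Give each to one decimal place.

|T| = 0.0 dB, ∠T = -3.4°

|(j4.7)² + 46.4(j4.7) + 3721| = |3698.9 + j218.08| = 3705
|T(j4.7)| = 3721 / 3705 = 1.0042
20 log₁₀(1.0042) = 0.04 dB
∠[(j4.7)² + 46.4(j4.7) + 3721] = ∠[3698.9 + j218.08] = 3.37°
∠T(j4.7) = −3.37° = -3.37°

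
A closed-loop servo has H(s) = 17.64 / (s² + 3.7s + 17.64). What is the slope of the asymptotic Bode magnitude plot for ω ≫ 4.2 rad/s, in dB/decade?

With 0 zeros and 2 poles, the high-frequency asymptotic slope is 20 × (0 − 2) = -40 dB/decade.

-40 dB/decade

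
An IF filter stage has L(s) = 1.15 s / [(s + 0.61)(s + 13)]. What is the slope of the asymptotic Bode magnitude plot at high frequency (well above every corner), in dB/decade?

With 1 zero and 2 poles, the high-frequency asymptotic slope is 20 × (1 − 2) = -20 dB/decade.

-20 dB/decade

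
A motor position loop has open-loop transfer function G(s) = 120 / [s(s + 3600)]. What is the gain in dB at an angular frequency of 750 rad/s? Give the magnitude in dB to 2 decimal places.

|j750 + 3600| = √(750² + 3600²) = 3677
|j750| = 750
|G(j750)| = 120 / (3677 × 750) = 4.351e-05
20 log₁₀(4.351e-05) = -87.228 dB

-87.23 dB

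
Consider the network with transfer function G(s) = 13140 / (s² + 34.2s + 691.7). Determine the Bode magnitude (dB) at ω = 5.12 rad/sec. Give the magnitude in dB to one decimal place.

|(j5.12)² + 34.2(j5.12) + 691.7| = |665.49 + j175.1| = 688.1
|G(j5.12)| = 13140 / 688.1 = 19.095
20 log₁₀(19.095) = 25.62 dB

25.6 dB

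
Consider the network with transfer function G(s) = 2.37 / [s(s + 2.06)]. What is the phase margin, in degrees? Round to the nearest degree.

63°

Gain crossover: |G(jω)| = 1 at ω ≈ 1.03 rad s⁻¹.
∠G(j1.03) = −90° − arctan(1.03/2.06) ≈ -116.55°
PM = 180° + (-116.55°) = 63.45°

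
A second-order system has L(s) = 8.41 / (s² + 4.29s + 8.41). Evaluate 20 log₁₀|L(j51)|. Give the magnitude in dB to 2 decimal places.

-49.81 dB

|(j51)² + 4.29(j51) + 8.41| = |-2592.6 + j218.79| = 2602
|L(j51)| = 8.41 / 2602 = 0.0032324
20 log₁₀(0.0032324) = -49.810 dB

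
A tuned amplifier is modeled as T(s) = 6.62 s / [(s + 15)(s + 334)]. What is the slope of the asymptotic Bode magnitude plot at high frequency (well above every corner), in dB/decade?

With 1 zero and 2 poles, the high-frequency asymptotic slope is 20 × (1 − 2) = -20 dB/decade.

-20 dB/decade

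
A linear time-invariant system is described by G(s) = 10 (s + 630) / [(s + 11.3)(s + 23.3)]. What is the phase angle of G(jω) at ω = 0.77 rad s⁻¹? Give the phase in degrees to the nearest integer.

-6°

∠(j0.77 + 630) = arctan(0.77/630) = 0.07°
∠(j0.77 + 11.3) = arctan(0.77/11.3) = 3.90°
∠(j0.77 + 23.3) = arctan(0.77/23.3) = 1.89°
∠G(j0.77) = 0.07° − (3.90° + 1.89°) = -5.72°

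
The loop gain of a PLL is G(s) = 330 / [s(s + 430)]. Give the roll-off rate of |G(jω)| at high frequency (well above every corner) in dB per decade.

With 0 zeros and 2 poles, the high-frequency asymptotic slope is 20 × (0 − 2) = -40 dB/decade.

-40 dB/decade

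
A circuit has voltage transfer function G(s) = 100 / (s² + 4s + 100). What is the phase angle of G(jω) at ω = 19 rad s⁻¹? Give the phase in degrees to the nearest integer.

∠[(j19)² + 4(j19) + 100] = ∠[-261 + j76] = 163.77°
∠G(j19) = −163.77° = -163.77°

-164 deg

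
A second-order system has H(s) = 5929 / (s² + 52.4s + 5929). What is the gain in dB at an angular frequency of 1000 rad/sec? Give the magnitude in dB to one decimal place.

-44.5 dB

|(j1000)² + 52.4(j1000) + 5929| = |-9.9407e+05 + j52400| = 9.955e+05
|H(j1000)| = 5929 / 9.955e+05 = 0.0059561
20 log₁₀(0.0059561) = -44.50 dB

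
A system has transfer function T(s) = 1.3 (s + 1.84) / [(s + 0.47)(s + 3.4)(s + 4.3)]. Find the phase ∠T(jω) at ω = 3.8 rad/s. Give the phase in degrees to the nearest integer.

-108 deg

∠(j3.8 + 1.84) = arctan(3.8/1.84) = 64.16°
∠(j3.8 + 0.47) = arctan(3.8/0.47) = 82.95°
∠(j3.8 + 3.4) = arctan(3.8/3.4) = 48.18°
∠(j3.8 + 4.3) = arctan(3.8/4.3) = 41.47°
∠T(j3.8) = 64.16° − (82.95° + 48.18° + 41.47°) = -108.43°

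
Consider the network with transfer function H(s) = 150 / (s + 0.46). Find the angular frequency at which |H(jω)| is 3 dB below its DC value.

For a single-pole low-pass, the −3 dB point is at the pole: ω = 0.46 rad/sec.

0.46 rad/sec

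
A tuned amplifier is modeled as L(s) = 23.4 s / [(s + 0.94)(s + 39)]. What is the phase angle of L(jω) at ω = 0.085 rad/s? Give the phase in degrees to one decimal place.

∠(j0.085) = 90.00°
∠(j0.085 + 0.94) = arctan(0.085/0.94) = 5.17°
∠(j0.085 + 39) = arctan(0.085/39) = 0.12°
∠L(j0.085) = 90.00° − (5.17° + 0.12°) = 84.71°

84.7°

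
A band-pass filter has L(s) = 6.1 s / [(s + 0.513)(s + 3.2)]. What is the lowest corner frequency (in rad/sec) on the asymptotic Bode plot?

Break frequencies occur at each pole and zero magnitude: 0.513 rad/sec, 3.2 rad/sec.
The lowest is 0.513 rad/sec.

0.513 rad/sec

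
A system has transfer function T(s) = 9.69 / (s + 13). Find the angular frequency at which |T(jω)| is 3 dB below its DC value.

For a single-pole low-pass, the −3 dB point is at the pole: ω = 13 rad s⁻¹.

13 rad s⁻¹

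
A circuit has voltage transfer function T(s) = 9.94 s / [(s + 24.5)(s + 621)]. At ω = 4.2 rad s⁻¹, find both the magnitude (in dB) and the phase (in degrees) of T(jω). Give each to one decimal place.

|j4.2| = 4.2
|j4.2 + 24.5| = √(4.2² + 24.5²) = 24.86
|j4.2 + 621| = √(4.2² + 621²) = 621
|T(j4.2)| = 9.94 × 4.2 / (24.86 × 621) = 0.0027044
20 log₁₀(0.0027044) = -51.36 dB
∠(j4.2) = 90.00°
∠(j4.2 + 24.5) = arctan(4.2/24.5) = 9.73°
∠(j4.2 + 621) = arctan(4.2/621) = 0.39°
∠T(j4.2) = 90.00° − (9.73° + 0.39°) = 79.88°

|T| = -51.4 dB, ∠T = 79.9°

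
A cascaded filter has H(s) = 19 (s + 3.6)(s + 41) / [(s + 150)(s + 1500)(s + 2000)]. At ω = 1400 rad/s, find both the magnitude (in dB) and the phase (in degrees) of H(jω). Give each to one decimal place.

|H| = -45.5 dB, ∠H = 16.3°

|j1400 + 3.6| = √(1400² + 3.6²) = 1400
|j1400 + 41| = √(1400² + 41²) = 1401
|j1400 + 150| = √(1400² + 150²) = 1408
|j1400 + 1500| = √(1400² + 1500²) = 2052
|j1400 + 2000| = √(1400² + 2000²) = 2441
|H(j1400)| = 19 × 1400 × 1401 / (1408 × 2052 × 2441) = 0.0052823
20 log₁₀(0.0052823) = -45.54 dB
∠(j1400 + 3.6) = arctan(1400/3.6) = 89.85°
∠(j1400 + 41) = arctan(1400/41) = 88.32°
∠(j1400 + 150) = arctan(1400/150) = 83.88°
∠(j1400 + 1500) = arctan(1400/1500) = 43.03°
∠(j1400 + 2000) = arctan(1400/2000) = 34.99°
∠H(j1400) = 89.85° + 88.32° − (83.88° + 43.03° + 34.99°) = 16.27°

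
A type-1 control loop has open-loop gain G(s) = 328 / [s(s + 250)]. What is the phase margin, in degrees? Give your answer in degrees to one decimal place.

Gain crossover: |G(jω)| = 1 at ω ≈ 1.31 rad/sec.
∠G(j1.31) = −90° − arctan(1.31/250) ≈ -90.30°
PM = 180° + (-90.30°) = 89.70°

89.7°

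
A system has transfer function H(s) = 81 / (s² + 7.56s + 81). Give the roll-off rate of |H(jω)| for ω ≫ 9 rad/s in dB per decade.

With 0 zeros and 2 poles, the high-frequency asymptotic slope is 20 × (0 − 2) = -40 dB/decade.

-40 dB/decade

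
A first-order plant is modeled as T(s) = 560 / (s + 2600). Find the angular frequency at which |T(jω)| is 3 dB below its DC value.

2600 rad s⁻¹

For a single-pole low-pass, the −3 dB point is at the pole: ω = 2600 rad s⁻¹.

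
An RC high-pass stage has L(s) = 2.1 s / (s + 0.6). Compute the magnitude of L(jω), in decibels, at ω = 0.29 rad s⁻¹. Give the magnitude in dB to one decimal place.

-0.8 dB

|j0.29| = 0.29
|j0.29 + 0.6| = √(0.29² + 0.6²) = 0.6664
|L(j0.29)| = 2.1 × 0.29 / 0.6664 = 0.91385
20 log₁₀(0.91385) = -0.78 dB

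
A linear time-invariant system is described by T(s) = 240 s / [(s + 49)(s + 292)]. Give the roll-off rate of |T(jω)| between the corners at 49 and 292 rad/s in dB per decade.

0 dB/decade

In this band the factors already past their corner are: 1 differentiator zero, pole at 49; net slope = 0 dB/decade.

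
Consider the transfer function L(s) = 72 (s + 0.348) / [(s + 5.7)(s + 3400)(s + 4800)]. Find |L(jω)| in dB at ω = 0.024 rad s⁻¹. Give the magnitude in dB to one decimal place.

|j0.024 + 0.348| = √(0.024² + 0.348²) = 0.3488
|j0.024 + 5.7| = √(0.024² + 5.7²) = 5.7
|j0.024 + 3400| = √(0.024² + 3400²) = 3400
|j0.024 + 4800| = √(0.024² + 4800²) = 4800
|L(j0.024)| = 72 × 0.3488 / (5.7 × 3400 × 4800) = 2.6999e-07
20 log₁₀(2.6999e-07) = -131.37 dB

-131.4 dB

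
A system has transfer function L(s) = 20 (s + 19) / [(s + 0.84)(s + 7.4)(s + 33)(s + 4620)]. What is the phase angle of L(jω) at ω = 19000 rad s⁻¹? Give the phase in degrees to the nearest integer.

-256°

∠(j19000 + 19) = arctan(19000/19) = 89.94°
∠(j19000 + 0.84) = arctan(19000/0.84) = 90.00°
∠(j19000 + 7.4) = arctan(19000/7.4) = 89.98°
∠(j19000 + 33) = arctan(19000/33) = 89.90°
∠(j19000 + 4620) = arctan(19000/4620) = 76.33°
∠L(j19000) = 89.94° − (90.00° + 89.98° + 89.90° + 76.33°) = -256.27°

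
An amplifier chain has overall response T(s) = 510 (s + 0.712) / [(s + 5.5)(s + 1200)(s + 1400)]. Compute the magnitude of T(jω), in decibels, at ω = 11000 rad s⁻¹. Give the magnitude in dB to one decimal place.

|j11000 + 0.712| = √(11000² + 0.712²) = 1.1e+04
|j11000 + 5.5| = √(11000² + 5.5²) = 1.1e+04
|j11000 + 1200| = √(11000² + 1200²) = 1.107e+04
|j11000 + 1400| = √(11000² + 1400²) = 1.109e+04
|T(j11000)| = 510 × 1.1e+04 / (1.1e+04 × 1.107e+04 × 1.109e+04) = 4.1565e-06
20 log₁₀(4.1565e-06) = -107.63 dB

-107.6 dB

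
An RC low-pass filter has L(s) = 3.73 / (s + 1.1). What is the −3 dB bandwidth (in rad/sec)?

1.1 rad/sec

For a single-pole low-pass, the −3 dB point is at the pole: ω = 1.1 rad/sec.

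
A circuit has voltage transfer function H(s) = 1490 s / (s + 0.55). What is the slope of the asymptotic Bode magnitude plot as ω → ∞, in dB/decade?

0 dB/decade

With 1 zero and 1 pole, the high-frequency asymptotic slope is 20 × (1 − 1) = 0 dB/decade.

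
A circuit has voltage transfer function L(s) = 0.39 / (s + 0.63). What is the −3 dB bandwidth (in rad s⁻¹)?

For a single-pole low-pass, the −3 dB point is at the pole: ω = 0.63 rad s⁻¹.

0.63 rad s⁻¹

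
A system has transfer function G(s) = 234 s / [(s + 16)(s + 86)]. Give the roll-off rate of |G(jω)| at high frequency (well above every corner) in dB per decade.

-20 dB/decade

With 1 zero and 2 poles, the high-frequency asymptotic slope is 20 × (1 − 2) = -20 dB/decade.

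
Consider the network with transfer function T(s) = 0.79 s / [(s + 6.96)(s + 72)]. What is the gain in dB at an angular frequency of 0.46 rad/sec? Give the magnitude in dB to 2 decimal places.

|j0.46| = 0.46
|j0.46 + 6.96| = √(0.46² + 6.96²) = 6.975
|j0.46 + 72| = √(0.46² + 72²) = 72
|T(j0.46)| = 0.79 × 0.46 / (6.975 × 72) = 0.00072358
20 log₁₀(0.00072358) = -62.810 dB

-62.81 dB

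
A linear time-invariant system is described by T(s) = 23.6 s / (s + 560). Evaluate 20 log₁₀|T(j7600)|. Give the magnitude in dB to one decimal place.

27.4 dB

|j7600| = 7600
|j7600 + 560| = √(7600² + 560²) = 7621
|T(j7600)| = 23.6 × 7600 / 7621 = 23.536
20 log₁₀(23.536) = 27.43 dB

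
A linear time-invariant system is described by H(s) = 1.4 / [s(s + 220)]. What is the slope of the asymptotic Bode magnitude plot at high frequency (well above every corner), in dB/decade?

With 0 zeros and 2 poles, the high-frequency asymptotic slope is 20 × (0 − 2) = -40 dB/decade.

-40 dB/decade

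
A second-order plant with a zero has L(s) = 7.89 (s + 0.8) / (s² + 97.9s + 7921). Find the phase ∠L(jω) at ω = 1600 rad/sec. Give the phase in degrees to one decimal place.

∠(j1600 + 0.8) = arctan(1600/0.8) = 89.97°
∠[(j1600)² + 97.9(j1600) + 7921] = ∠[-2.5521e+06 + j1.5664e+05] = 176.49°
∠L(j1600) = 89.97° − 176.49° = -86.52°

-86.5°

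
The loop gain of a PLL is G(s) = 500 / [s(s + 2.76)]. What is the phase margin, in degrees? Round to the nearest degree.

7°

Gain crossover: |G(jω)| = 1 at ω ≈ 22.3 rad/s.
∠G(j22.3) = −90° − arctan(22.3/2.76) ≈ -172.94°
PM = 180° + (-172.94°) = 7.06°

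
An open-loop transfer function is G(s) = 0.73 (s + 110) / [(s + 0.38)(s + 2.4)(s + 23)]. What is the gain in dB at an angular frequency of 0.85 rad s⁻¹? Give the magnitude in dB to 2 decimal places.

|j0.85 + 110| = √(0.85² + 110²) = 110
|j0.85 + 0.38| = √(0.85² + 0.38²) = 0.9311
|j0.85 + 2.4| = √(0.85² + 2.4²) = 2.546
|j0.85 + 23| = √(0.85² + 23²) = 23.02
|G(j0.85)| = 0.73 × 110 / (0.9311 × 2.546 × 23.02) = 1.4718
20 log₁₀(1.4718) = 3.357 dB

3.36 dB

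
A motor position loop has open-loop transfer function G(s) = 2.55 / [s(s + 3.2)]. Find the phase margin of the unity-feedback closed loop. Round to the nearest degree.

Gain crossover: |G(jω)| = 1 at ω ≈ 0.775 rad/s.
∠G(j0.775) = −90° − arctan(0.775/3.2) ≈ -103.61°
PM = 180° + (-103.61°) = 76.39°

76 deg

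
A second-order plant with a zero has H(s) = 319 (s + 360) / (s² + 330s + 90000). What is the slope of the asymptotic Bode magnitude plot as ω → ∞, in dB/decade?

With 1 zero and 2 poles, the high-frequency asymptotic slope is 20 × (1 − 2) = -20 dB/decade.

-20 dB/decade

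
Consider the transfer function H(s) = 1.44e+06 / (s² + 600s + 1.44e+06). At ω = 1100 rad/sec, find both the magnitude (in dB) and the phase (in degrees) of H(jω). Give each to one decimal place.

|H| = 6.3 dB, ∠H = -70.8°

|(j1100)² + 600(j1100) + 1.44e+06| = |2.3e+05 + j6.6e+05| = 6.989e+05
|H(j1100)| = 1.44e+06 / 6.989e+05 = 2.0603
20 log₁₀(2.0603) = 6.28 dB
∠[(j1100)² + 600(j1100) + 1.44e+06] = ∠[2.3e+05 + j6.6e+05] = 70.79°
∠H(j1100) = −70.79° = -70.79°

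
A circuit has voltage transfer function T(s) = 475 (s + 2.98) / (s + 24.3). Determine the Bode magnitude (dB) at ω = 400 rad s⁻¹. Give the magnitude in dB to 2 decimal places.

53.52 dB

|j400 + 2.98| = √(400² + 2.98²) = 400
|j400 + 24.3| = √(400² + 24.3²) = 400.7
|T(j400)| = 475 × 400 / 400.7 = 474.14
20 log₁₀(474.14) = 53.518 dB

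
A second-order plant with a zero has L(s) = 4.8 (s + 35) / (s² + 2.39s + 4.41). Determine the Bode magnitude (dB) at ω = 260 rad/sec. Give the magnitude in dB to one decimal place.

|j260 + 35| = √(260² + 35²) = 262.3
|(j260)² + 2.39(j260) + 4.41| = |-67596 + j621.4| = 6.76e+04
|L(j260)| = 4.8 × 262.3 / 6.76e+04 = 0.018628
20 log₁₀(0.018628) = -34.60 dB

-34.6 dB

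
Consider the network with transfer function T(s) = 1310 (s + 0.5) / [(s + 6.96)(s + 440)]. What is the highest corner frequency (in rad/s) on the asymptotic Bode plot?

Break frequencies occur at each pole and zero magnitude: 0.5 rad/s, 6.96 rad/s, 440 rad/s.
The highest is 440 rad/s.

440 rad/s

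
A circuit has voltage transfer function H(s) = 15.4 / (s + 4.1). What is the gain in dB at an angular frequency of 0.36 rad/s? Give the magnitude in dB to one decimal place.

|j0.36 + 4.1| = √(0.36² + 4.1²) = 4.116
|H(j0.36)| = 15.4 / 4.116 = 3.7417
20 log₁₀(3.7417) = 11.46 dB

11.5 dB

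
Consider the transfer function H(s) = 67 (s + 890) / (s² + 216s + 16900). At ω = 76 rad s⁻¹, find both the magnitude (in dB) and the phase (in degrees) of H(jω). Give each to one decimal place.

|j76 + 890| = √(76² + 890²) = 893.2
|(j76)² + 216(j76) + 16900| = |11124 + j16416| = 1.983e+04
|H(j76)| = 67 × 893.2 / 1.983e+04 = 3.018
20 log₁₀(3.018) = 9.59 dB
∠(j76 + 890) = arctan(76/890) = 4.88°
∠[(j76)² + 216(j76) + 16900] = ∠[11124 + j16416] = 55.88°
∠H(j76) = 4.88° − 55.88° = -51.00°

|H| = 9.6 dB, ∠H = -51.0°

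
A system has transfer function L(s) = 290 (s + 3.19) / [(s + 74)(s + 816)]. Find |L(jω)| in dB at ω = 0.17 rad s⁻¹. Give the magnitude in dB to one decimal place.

-36.3 dB

|j0.17 + 3.19| = √(0.17² + 3.19²) = 3.195
|j0.17 + 74| = √(0.17² + 74²) = 74
|j0.17 + 816| = √(0.17² + 816²) = 816
|L(j0.17)| = 290 × 3.195 / (74 × 816) = 0.015342
20 log₁₀(0.015342) = -36.28 dB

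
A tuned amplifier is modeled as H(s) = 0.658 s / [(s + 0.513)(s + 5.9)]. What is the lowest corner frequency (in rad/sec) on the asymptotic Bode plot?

0.513 rad/sec

Break frequencies occur at each pole and zero magnitude: 0.513 rad/sec, 5.9 rad/sec.
The lowest is 0.513 rad/sec.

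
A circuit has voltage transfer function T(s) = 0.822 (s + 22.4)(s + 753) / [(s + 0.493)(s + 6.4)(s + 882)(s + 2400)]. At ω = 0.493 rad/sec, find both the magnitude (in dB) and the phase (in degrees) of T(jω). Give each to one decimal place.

|T| = -56.7 dB, ∠T = -48.2 deg

|j0.493 + 22.4| = √(0.493² + 22.4²) = 22.41
|j0.493 + 753| = √(0.493² + 753²) = 753
|j0.493 + 0.493| = √(0.493² + 0.493²) = 0.6972
|j0.493 + 6.4| = √(0.493² + 6.4²) = 6.419
|j0.493 + 882| = √(0.493² + 882²) = 882
|j0.493 + 2400| = √(0.493² + 2400²) = 2400
|T(j0.493)| = 0.822 × 22.41 × 753 / (0.6972 × 6.419 × 882 × 2400) = 0.0014639
20 log₁₀(0.0014639) = -56.69 dB
∠(j0.493 + 22.4) = arctan(0.493/22.4) = 1.26°
∠(j0.493 + 753) = arctan(0.493/753) = 0.04°
∠(j0.493 + 0.493) = arctan(0.493/0.493) = 45.00°
∠(j0.493 + 6.4) = arctan(0.493/6.4) = 4.40°
∠(j0.493 + 882) = arctan(0.493/882) = 0.03°
∠(j0.493 + 2400) = arctan(0.493/2400) = 0.01°
∠T(j0.493) = 1.26° + 0.04° − (45.00° + 4.40° + 0.03° + 0.01°) = -48.15°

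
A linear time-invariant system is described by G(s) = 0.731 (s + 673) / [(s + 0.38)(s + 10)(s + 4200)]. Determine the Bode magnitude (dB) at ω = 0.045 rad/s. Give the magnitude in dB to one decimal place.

|j0.045 + 673| = √(0.045² + 673²) = 673
|j0.045 + 0.38| = √(0.045² + 0.38²) = 0.3827
|j0.045 + 10| = √(0.045² + 10²) = 10
|j0.045 + 4200| = √(0.045² + 4200²) = 4200
|G(j0.045)| = 0.731 × 673 / (0.3827 × 10 × 4200) = 0.030611
20 log₁₀(0.030611) = -30.28 dB

-30.3 dB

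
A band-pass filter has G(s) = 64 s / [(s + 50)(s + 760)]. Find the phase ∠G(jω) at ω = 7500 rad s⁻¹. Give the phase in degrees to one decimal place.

-83.8°

∠(j7500) = 90.00°
∠(j7500 + 50) = arctan(7500/50) = 89.62°
∠(j7500 + 760) = arctan(7500/760) = 84.21°
∠G(j7500) = 90.00° − (89.62° + 84.21°) = -83.83°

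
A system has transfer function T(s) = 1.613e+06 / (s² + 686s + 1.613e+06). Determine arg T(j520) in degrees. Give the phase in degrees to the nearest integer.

-15 deg

∠[(j520)² + 686(j520) + 1.613e+06] = ∠[1.3426e+06 + j3.5672e+05] = 14.88°
∠T(j520) = −14.88° = -14.88°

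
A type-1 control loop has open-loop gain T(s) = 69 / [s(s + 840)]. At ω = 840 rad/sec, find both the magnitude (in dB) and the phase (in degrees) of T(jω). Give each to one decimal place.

|T| = -83.2 dB, ∠T = -135.0°

|j840 + 840| = √(840² + 840²) = 1188
|j840| = 840
|T(j840)| = 69 / (1188 × 840) = 6.9147e-05
20 log₁₀(6.9147e-05) = -83.20 dB
∠(j840 + 840) = arctan(840/840) = 45.00°
∠(j840) = 90.00°
∠T(j840) = − (45.00° + 90.00°) = -135.00°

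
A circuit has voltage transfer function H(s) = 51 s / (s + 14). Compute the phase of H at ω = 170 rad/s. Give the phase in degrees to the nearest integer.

5°

∠(j170) = 90.00°
∠(j170 + 14) = arctan(170/14) = 85.29°
∠H(j170) = 90.00° − 85.29° = 4.71°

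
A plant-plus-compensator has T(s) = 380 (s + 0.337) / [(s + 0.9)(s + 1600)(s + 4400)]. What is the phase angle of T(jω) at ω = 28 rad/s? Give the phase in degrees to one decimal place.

∠(j28 + 0.337) = arctan(28/0.337) = 89.31°
∠(j28 + 0.9) = arctan(28/0.9) = 88.16°
∠(j28 + 1600) = arctan(28/1600) = 1.00°
∠(j28 + 4400) = arctan(28/4400) = 0.36°
∠T(j28) = 89.31° − (88.16° + 1.00° + 0.36°) = -0.22°

-0.2 deg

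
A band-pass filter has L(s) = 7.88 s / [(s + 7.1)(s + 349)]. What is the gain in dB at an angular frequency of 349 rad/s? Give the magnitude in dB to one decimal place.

-35.9 dB

|j349| = 349
|j349 + 7.1| = √(349² + 7.1²) = 349.1
|j349 + 349| = √(349² + 349²) = 493.6
|L(j349)| = 7.88 × 349 / (349.1 × 493.6) = 0.015962
20 log₁₀(0.015962) = -35.94 dB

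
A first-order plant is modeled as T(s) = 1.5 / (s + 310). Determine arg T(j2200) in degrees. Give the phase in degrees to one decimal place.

-82.0°

∠(j2200 + 310) = arctan(2200/310) = 81.98°
∠T(j2200) = −81.98° = -81.98°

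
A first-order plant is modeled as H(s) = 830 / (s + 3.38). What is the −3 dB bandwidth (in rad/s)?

For a single-pole low-pass, the −3 dB point is at the pole: ω = 3.38 rad/s.

3.38 rad/s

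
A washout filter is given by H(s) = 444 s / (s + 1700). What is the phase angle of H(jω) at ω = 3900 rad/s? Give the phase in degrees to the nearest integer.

24°

∠(j3900) = 90.00°
∠(j3900 + 1700) = arctan(3900/1700) = 66.45°
∠H(j3900) = 90.00° − 66.45° = 23.55°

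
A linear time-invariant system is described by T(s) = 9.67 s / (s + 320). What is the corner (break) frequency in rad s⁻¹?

The single real pole at s = −320 gives a corner at ω = 320 rad s⁻¹.

320 rad s⁻¹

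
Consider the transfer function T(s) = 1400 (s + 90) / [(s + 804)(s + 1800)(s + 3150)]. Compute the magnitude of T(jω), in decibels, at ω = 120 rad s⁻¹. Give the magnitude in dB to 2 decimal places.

|j120 + 90| = √(120² + 90²) = 150
|j120 + 804| = √(120² + 804²) = 812.9
|j120 + 1800| = √(120² + 1800²) = 1804
|j120 + 3150| = √(120² + 3150²) = 3152
|T(j120)| = 1400 × 150 / (812.9 × 1804 × 3152) = 4.5427e-05
20 log₁₀(4.5427e-05) = -86.854 dB

-86.85 dB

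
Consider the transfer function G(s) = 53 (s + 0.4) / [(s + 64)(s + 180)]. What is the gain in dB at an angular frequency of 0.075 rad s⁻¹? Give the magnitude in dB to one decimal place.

-54.6 dB

|j0.075 + 0.4| = √(0.075² + 0.4²) = 0.407
|j0.075 + 64| = √(0.075² + 64²) = 64
|j0.075 + 180| = √(0.075² + 180²) = 180
|G(j0.075)| = 53 × 0.407 / (64 × 180) = 0.0018723
20 log₁₀(0.0018723) = -54.55 dB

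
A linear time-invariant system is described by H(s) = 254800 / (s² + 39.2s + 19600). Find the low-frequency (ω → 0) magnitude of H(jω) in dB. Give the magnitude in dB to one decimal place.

22.3 dB

H(0) = 254800 / 19600 = 13
20 log₁₀(13) = 22.28 dB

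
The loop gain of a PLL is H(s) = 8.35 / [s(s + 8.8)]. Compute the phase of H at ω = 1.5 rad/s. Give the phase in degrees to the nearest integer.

∠(j1.5 + 8.8) = arctan(1.5/8.8) = 9.67°
∠(j1.5) = 90.00°
∠H(j1.5) = − (9.67° + 90.00°) = -99.67°

-100°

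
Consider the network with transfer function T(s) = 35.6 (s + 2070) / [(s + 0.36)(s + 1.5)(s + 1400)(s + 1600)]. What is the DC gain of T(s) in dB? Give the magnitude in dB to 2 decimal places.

T(0) = 35.6 × 2070 / (0.36 × 1.5 × 1400 × 1600) = 0.060923
20 log₁₀(0.060923) = -24.304 dB

-24.30 dB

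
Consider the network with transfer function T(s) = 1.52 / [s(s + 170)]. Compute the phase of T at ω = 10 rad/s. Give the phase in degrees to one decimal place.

∠(j10 + 170) = arctan(10/170) = 3.37°
∠(j10) = 90.00°
∠T(j10) = − (3.37° + 90.00°) = -93.37°

-93.4 deg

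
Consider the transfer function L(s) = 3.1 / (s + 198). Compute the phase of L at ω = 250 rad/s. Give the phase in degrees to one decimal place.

-51.6°

∠(j250 + 198) = arctan(250/198) = 51.62°
∠L(j250) = −51.62° = -51.62°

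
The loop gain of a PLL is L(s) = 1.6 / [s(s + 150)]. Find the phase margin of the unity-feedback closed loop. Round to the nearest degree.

90 deg

Gain crossover: |L(jω)| = 1 at ω ≈ 0.0107 rad/s.
∠L(j0.0107) = −90° − arctan(0.0107/150) ≈ -90.00°
PM = 180° + (-90.00°) = 90.00°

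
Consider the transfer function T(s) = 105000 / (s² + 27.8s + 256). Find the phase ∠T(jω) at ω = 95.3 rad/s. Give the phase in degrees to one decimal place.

-163.3°

∠[(j95.3)² + 27.8(j95.3) + 256] = ∠[-8826.1 + j2649.3] = 163.29°
∠T(j95.3) = −163.29° = -163.29°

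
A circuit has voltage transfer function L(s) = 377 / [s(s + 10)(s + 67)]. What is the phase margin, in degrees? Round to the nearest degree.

86 deg

Gain crossover: |L(jω)| = 1 at ω ≈ 0.562 rad/sec.
∠L(j0.562) = −90° − arctan(0.562/10) − arctan(0.562/67) ≈ -93.70°
PM = 180° + (-93.70°) = 86.30°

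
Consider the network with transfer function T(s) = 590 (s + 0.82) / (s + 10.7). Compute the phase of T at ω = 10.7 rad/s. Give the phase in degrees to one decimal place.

∠(j10.7 + 0.82) = arctan(10.7/0.82) = 85.62°
∠(j10.7 + 10.7) = arctan(10.7/10.7) = 45.00°
∠T(j10.7) = 85.62° − 45.00° = 40.62°

40.6°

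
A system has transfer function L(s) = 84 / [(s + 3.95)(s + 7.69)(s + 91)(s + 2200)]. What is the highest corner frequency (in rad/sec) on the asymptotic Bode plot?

2200 rad/sec

Break frequencies occur at each pole and zero magnitude: 3.95 rad/sec, 7.69 rad/sec, 91 rad/sec, 2200 rad/sec.
The highest is 2200 rad/sec.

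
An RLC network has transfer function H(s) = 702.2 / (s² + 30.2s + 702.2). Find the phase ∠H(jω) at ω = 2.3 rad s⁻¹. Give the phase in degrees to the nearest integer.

-6°

∠[(j2.3)² + 30.2(j2.3) + 702.2] = ∠[696.91 + j69.46] = 5.69°
∠H(j2.3) = −5.69° = -5.69°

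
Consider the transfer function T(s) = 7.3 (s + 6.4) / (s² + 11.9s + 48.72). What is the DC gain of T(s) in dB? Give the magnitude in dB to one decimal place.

T(0) = 7.3 × 6.4 / 48.72 = 0.95895
20 log₁₀(0.95895) = -0.36 dB

-0.4 dB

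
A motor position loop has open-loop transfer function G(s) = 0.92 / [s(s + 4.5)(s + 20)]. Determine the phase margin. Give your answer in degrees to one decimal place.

Gain crossover: |G(jω)| = 1 at ω ≈ 0.0102 rad s⁻¹.
∠G(j0.0102) = −90° − arctan(0.0102/4.5) − arctan(0.0102/20) ≈ -90.16°
PM = 180° + (-90.16°) = 89.84°

89.8°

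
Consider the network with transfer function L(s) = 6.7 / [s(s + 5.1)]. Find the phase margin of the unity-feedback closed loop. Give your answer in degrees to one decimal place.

Gain crossover: |L(jω)| = 1 at ω ≈ 1.27 rad/s.
∠L(j1.27) = −90° − arctan(1.27/5.1) ≈ -104.03°
PM = 180° + (-104.03°) = 75.97°

76.0°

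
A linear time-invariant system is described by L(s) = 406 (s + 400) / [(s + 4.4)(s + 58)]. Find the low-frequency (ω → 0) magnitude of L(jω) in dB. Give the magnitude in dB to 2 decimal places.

L(0) = 406 × 400 / (4.4 × 58) = 636.36
20 log₁₀(636.36) = 56.074 dB

56.07 dB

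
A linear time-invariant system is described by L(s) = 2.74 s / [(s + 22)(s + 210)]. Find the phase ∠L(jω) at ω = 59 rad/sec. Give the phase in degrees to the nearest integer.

5 deg

∠(j59) = 90.00°
∠(j59 + 22) = arctan(59/22) = 69.55°
∠(j59 + 210) = arctan(59/210) = 15.69°
∠L(j59) = 90.00° − (69.55° + 15.69°) = 4.76°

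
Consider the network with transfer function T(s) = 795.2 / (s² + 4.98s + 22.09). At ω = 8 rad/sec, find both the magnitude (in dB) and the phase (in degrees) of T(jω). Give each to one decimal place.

|T| = 22.8 dB, ∠T = -136.5°

|(j8)² + 4.98(j8) + 22.09| = |-41.91 + j39.84| = 57.82
|T(j8)| = 795.2 / 57.82 = 13.752
20 log₁₀(13.752) = 22.77 dB
∠[(j8)² + 4.98(j8) + 22.09] = ∠[-41.91 + j39.84] = 136.45°
∠T(j8) = −136.45° = -136.45°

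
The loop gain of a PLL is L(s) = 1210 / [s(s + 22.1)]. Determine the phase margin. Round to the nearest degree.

Gain crossover: |L(jω)| = 1 at ω ≈ 31.5 rad/s.
∠L(j31.5) = −90° − arctan(31.5/22.1) ≈ -144.92°
PM = 180° + (-144.92°) = 35.08°

35 deg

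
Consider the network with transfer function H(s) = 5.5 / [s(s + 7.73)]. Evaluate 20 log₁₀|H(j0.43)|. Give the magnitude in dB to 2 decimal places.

|j0.43 + 7.73| = √(0.43² + 7.73²) = 7.742
|j0.43| = 0.43
|H(j0.43)| = 5.5 / (7.742 × 0.43) = 1.6521
20 log₁₀(1.6521) = 4.361 dB

4.36 dB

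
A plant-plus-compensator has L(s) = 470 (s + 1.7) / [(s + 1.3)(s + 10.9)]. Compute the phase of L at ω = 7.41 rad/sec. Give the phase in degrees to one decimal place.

∠(j7.41 + 1.7) = arctan(7.41/1.7) = 77.08°
∠(j7.41 + 1.3) = arctan(7.41/1.3) = 80.05°
∠(j7.41 + 10.9) = arctan(7.41/10.9) = 34.21°
∠L(j7.41) = 77.08° − (80.05° + 34.21°) = -37.18°

-37.2 deg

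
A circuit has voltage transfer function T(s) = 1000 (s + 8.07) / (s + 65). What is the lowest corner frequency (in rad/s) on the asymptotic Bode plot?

Break frequencies occur at each pole and zero magnitude: 8.07 rad/s, 65 rad/s.
The lowest is 8.07 rad/s.

8.07 rad/s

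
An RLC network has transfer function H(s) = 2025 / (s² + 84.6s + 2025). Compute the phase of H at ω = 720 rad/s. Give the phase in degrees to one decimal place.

-173.3°

∠[(j720)² + 84.6(j720) + 2025] = ∠[-5.1638e+05 + j60912] = 173.27°
∠H(j720) = −173.27° = -173.27°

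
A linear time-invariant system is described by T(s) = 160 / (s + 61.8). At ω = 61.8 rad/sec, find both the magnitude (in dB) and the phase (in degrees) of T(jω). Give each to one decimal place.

|T| = 5.3 dB, ∠T = -45.0°

|j61.8 + 61.8| = √(61.8² + 61.8²) = 87.4
|T(j61.8)| = 160 / 87.4 = 1.8307
20 log₁₀(1.8307) = 5.25 dB
∠(j61.8 + 61.8) = arctan(61.8/61.8) = 45.00°
∠T(j61.8) = −45.00° = -45.00°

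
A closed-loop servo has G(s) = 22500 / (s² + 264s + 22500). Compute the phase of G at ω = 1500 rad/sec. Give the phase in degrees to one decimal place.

-169.9 deg

∠[(j1500)² + 264(j1500) + 22500] = ∠[-2.2275e+06 + j3.96e+05] = 169.92°
∠G(j1500) = −169.92° = -169.92°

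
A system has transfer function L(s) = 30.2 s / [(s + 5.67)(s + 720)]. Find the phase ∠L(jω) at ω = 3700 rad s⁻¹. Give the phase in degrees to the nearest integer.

∠(j3700) = 90.00°
∠(j3700 + 5.67) = arctan(3700/5.67) = 89.91°
∠(j3700 + 720) = arctan(3700/720) = 78.99°
∠L(j3700) = 90.00° − (89.91° + 78.99°) = -78.90°

-79°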